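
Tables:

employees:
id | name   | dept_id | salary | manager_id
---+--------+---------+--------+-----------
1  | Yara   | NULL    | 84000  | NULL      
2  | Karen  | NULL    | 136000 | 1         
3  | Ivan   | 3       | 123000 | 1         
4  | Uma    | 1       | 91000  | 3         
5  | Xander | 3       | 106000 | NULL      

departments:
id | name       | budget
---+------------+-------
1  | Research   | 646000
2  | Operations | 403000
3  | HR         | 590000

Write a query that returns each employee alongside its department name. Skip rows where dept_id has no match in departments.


INNER JOIN keeps only employees rows whose dept_id matches an id in departments. Walk through each employee:
  - employee 1 (Yara): dept_id=NULL, no match -> dropped
  - employee 2 (Karen): dept_id=NULL, no match -> dropped
  - employee 3 (Ivan): dept_id=3 -> matches HR
  - employee 4 (Uma): dept_id=1 -> matches Research
  - employee 5 (Xander): dept_id=3 -> matches HR
So 2 of 5 rows are dropped.

SQL:
SELECT a.name, b.name AS department
FROM employees a
INNER JOIN departments b ON a.dept_id = b.id

Result:
name   | department
-------+-----------
Ivan   | HR        
Uma    | Research  
Xander | HR        


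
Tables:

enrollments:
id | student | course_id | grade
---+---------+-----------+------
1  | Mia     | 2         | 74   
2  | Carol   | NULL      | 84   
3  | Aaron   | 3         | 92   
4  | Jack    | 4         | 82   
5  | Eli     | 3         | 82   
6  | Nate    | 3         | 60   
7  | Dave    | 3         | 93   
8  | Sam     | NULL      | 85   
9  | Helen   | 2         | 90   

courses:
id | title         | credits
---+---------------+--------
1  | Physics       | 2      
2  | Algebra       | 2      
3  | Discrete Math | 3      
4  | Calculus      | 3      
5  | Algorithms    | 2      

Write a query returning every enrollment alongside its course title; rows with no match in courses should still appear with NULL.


LEFT JOIN keeps every row from enrollments (the left table); where course_id has no match in courses, the course columns become NULL. Walk through each enrollment:
  - enrollment 1 (Mia): course_id=2 -> matches Algebra
  - enrollment 2 (Carol): course_id=NULL, no match -> kept with NULL
  - enrollment 3 (Aaron): course_id=3 -> matches Discrete Math
  - enrollment 4 (Jack): course_id=4 -> matches Calculus
  - enrollment 5 (Eli): course_id=3 -> matches Discrete Math
  - enrollment 6 (Nate): course_id=3 -> matches Discrete Math
  - enrollment 7 (Dave): course_id=3 -> matches Discrete Math
  - enrollment 8 (Sam): course_id=NULL, no match -> kept with NULL
  - enrollment 9 (Helen): course_id=2 -> matches Algebra
All 9 rows appear; 2 have NULL course.

SQL:
SELECT a.student, b.title AS course
FROM enrollments a
LEFT JOIN courses b ON a.course_id = b.id

Result:
student | course       
--------+--------------
Mia     | Algebra      
Carol   | NULL         
Aaron   | Discrete Math
Jack    | Calculus     
Eli     | Discrete Math
Nate    | Discrete Math
Dave    | Discrete Math
Sam     | NULL         
Helen   | Algebra      


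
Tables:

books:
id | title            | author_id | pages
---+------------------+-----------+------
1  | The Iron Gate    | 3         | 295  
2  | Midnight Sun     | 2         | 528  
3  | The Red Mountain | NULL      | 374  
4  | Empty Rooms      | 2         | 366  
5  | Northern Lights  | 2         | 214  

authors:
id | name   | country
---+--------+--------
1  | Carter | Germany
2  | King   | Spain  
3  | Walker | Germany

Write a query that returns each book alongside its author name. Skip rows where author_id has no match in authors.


INNER JOIN keeps only books rows whose author_id matches an id in authors. Walk through each book:
  - book 1 (The Iron Gate): author_id=3 -> matches Walker
  - book 2 (Midnight Sun): author_id=2 -> matches King
  - book 3 (The Red Mountain): author_id=NULL, no match -> dropped
  - book 4 (Empty Rooms): author_id=2 -> matches King
  - book 5 (Northern Lights): author_id=2 -> matches King
So 1 of 5 rows is dropped.

SQL:
SELECT a.title, b.name AS author
FROM books a
INNER JOIN authors b ON a.author_id = b.id

Result:
title           | author
----------------+-------
The Iron Gate   | Walker
Midnight Sun    | King  
Empty Rooms     | King  
Northern Lights | King  


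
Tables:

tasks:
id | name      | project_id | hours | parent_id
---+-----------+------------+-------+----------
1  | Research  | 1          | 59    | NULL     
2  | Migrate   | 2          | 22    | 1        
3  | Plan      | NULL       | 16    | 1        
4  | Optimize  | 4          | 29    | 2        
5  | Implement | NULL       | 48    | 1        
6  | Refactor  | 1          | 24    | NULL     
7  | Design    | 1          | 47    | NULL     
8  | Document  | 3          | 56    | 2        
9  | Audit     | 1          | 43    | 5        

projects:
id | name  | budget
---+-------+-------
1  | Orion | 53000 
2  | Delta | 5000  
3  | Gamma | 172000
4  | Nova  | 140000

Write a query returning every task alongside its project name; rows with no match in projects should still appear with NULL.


LEFT JOIN keeps every row from tasks (the left table); where project_id has no match in projects, the project columns become NULL. Walk through each task:
  - task 1 (Research): project_id=1 -> matches Orion
  - task 2 (Migrate): project_id=2 -> matches Delta
  - task 3 (Plan): project_id=NULL, no match -> kept with NULL
  - task 4 (Optimize): project_id=4 -> matches Nova
  - task 5 (Implement): project_id=NULL, no match -> kept with NULL
  - task 6 (Refactor): project_id=1 -> matches Orion
  - task 7 (Design): project_id=1 -> matches Orion
  - task 8 (Document): project_id=3 -> matches Gamma
  - task 9 (Audit): project_id=1 -> matches Orion
All 9 rows appear; 2 have NULL project.

SQL:
SELECT a.name, b.name AS project
FROM tasks a
LEFT JOIN projects b ON a.project_id = b.id

Result:
name      | project
----------+--------
Research  | Orion  
Migrate   | Delta  
Plan      | NULL   
Optimize  | Nova   
Implement | NULL   
Refactor  | Orion  
Design    | Orion  
Document  | Gamma  
Audit     | Orion  


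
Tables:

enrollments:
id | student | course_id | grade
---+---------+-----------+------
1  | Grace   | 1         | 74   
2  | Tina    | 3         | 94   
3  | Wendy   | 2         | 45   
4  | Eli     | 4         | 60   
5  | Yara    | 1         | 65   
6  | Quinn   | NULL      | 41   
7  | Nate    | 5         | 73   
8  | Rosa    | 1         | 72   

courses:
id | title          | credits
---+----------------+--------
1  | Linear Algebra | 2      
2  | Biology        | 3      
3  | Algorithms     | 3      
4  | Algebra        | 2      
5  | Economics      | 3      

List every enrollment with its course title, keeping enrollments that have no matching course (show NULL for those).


LEFT JOIN keeps every row from enrollments (the left table); where course_id has no match in courses, the course columns become NULL. Walk through each enrollment:
  - enrollment 1 (Grace): course_id=1 -> matches Linear Algebra
  - enrollment 2 (Tina): course_id=3 -> matches Algorithms
  - enrollment 3 (Wendy): course_id=2 -> matches Biology
  - enrollment 4 (Eli): course_id=4 -> matches Algebra
  - enrollment 5 (Yara): course_id=1 -> matches Linear Algebra
  - enrollment 6 (Quinn): course_id=NULL, no match -> kept with NULL
  - enrollment 7 (Nate): course_id=5 -> matches Economics
  - enrollment 8 (Rosa): course_id=1 -> matches Linear Algebra
All 8 rows appear; 1 has NULL course.

SQL:
SELECT a.student, b.title AS course
FROM enrollments a
LEFT JOIN courses b ON a.course_id = b.id

Result:
student | course        
--------+---------------
Grace   | Linear Algebra
Tina    | Algorithms    
Wendy   | Biology       
Eli     | Algebra       
Yara    | Linear Algebra
Quinn   | NULL          
Nate    | Economics     
Rosa    | Linear Algebra


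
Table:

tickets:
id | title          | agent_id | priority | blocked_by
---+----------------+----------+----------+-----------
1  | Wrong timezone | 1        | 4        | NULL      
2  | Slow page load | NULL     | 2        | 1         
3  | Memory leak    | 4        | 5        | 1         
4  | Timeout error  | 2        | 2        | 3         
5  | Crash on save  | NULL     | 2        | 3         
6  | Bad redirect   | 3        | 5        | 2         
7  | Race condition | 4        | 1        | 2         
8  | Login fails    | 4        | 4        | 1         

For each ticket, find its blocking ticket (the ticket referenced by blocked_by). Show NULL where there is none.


This is a self-join: tickets is joined to a second copy of itself, matching each row's blocked_by to another row's id. Use LEFT JOIN so rows with blocked_by=NULL are kept.
  - ticket 1 (Wrong timezone): blocked_by=NULL -> NULL
  - ticket 2 (Slow page load): blocked_by=1 -> Wrong timezone
  - ticket 3 (Memory leak): blocked_by=1 -> Wrong timezone
  - ticket 4 (Timeout error): blocked_by=3 -> Memory leak
  - ticket 5 (Crash on save): blocked_by=3 -> Memory leak
  - ticket 6 (Bad redirect): blocked_by=2 -> Slow page load
  - ticket 7 (Race condition): blocked_by=2 -> Slow page load
  - ticket 8 (Login fails): blocked_by=1 -> Wrong timezone

SQL:
SELECT a.title AS item, b.title AS blocked_by
FROM tickets a
LEFT JOIN tickets b ON a.blocked_by = b.id

Result:
item           | blocked_by    
---------------+---------------
Wrong timezone | NULL          
Slow page load | Wrong timezone
Memory leak    | Wrong timezone
Timeout error  | Memory leak   
Crash on save  | Memory leak   
Bad redirect   | Slow page load
Race condition | Slow page load
Login fails    | Wrong timezone


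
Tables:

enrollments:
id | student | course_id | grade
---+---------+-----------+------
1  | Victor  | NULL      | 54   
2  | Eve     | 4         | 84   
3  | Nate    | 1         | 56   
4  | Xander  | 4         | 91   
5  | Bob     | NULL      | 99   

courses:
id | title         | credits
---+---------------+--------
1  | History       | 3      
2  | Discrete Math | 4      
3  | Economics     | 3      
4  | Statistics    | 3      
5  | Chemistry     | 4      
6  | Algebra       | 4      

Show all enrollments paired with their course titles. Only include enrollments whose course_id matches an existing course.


INNER JOIN keeps only enrollments rows whose course_id matches an id in courses. Walk through each enrollment:
  - enrollment 1 (Victor): course_id=NULL, no match -> dropped
  - enrollment 2 (Eve): course_id=4 -> matches Statistics
  - enrollment 3 (Nate): course_id=1 -> matches History
  - enrollment 4 (Xander): course_id=4 -> matches Statistics
  - enrollment 5 (Bob): course_id=NULL, no match -> dropped
So 2 of 5 rows are dropped.

SQL:
SELECT a.student, b.title AS course
FROM enrollments a
INNER JOIN courses b ON a.course_id = b.id

Result:
student | course    
--------+-----------
Eve     | Statistics
Nate    | History   
Xander  | Statistics


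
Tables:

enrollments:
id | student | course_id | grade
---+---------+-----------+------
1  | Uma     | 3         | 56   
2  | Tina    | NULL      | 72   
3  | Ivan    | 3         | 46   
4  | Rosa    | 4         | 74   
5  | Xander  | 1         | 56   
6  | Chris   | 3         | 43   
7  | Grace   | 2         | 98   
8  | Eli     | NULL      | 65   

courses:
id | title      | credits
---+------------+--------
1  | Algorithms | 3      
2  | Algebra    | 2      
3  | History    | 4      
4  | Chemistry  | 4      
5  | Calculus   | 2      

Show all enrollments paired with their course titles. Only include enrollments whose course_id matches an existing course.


INNER JOIN keeps only enrollments rows whose course_id matches an id in courses. Walk through each enrollment:
  - enrollment 1 (Uma): course_id=3 -> matches History
  - enrollment 2 (Tina): course_id=NULL, no match -> dropped
  - enrollment 3 (Ivan): course_id=3 -> matches History
  - enrollment 4 (Rosa): course_id=4 -> matches Chemistry
  - enrollment 5 (Xander): course_id=1 -> matches Algorithms
  - enrollment 6 (Chris): course_id=3 -> matches History
  - enrollment 7 (Grace): course_id=2 -> matches Algebra
  - enrollment 8 (Eli): course_id=NULL, no match -> dropped
So 2 of 8 rows are dropped.

SQL:
SELECT a.student, b.title AS course
FROM enrollments a
INNER JOIN courses b ON a.course_id = b.id

Result:
student | course    
--------+-----------
Uma     | History   
Ivan    | History   
Rosa    | Chemistry 
Xander  | Algorithms
Chris   | History   
Grace   | Algebra   


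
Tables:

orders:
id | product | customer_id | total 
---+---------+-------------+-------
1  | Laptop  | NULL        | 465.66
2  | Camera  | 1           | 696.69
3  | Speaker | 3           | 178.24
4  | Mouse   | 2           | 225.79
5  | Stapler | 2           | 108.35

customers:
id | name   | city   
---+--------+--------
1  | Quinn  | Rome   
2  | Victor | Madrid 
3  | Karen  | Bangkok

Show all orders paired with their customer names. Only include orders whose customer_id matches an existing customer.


INNER JOIN keeps only orders rows whose customer_id matches an id in customers. Walk through each order:
  - order 1 (Laptop): customer_id=NULL, no match -> dropped
  - order 2 (Camera): customer_id=1 -> matches Quinn
  - order 3 (Speaker): customer_id=3 -> matches Karen
  - order 4 (Mouse): customer_id=2 -> matches Victor
  - order 5 (Stapler): customer_id=2 -> matches Victor
So 1 of 5 rows is dropped.

SQL:
SELECT a.product, b.name AS customer
FROM orders a
INNER JOIN customers b ON a.customer_id = b.id

Result:
product | customer
--------+---------
Camera  | Quinn   
Speaker | Karen   
Mouse   | Victor  
Stapler | Victor  


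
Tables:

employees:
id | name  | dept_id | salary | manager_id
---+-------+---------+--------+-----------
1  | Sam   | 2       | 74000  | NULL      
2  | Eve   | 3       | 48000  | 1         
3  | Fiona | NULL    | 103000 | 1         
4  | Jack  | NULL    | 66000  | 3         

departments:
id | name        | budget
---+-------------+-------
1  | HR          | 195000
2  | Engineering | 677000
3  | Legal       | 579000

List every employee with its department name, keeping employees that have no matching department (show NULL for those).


LEFT JOIN keeps every row from employees (the left table); where dept_id has no match in departments, the department columns become NULL. Walk through each employee:
  - employee 1 (Sam): dept_id=2 -> matches Engineering
  - employee 2 (Eve): dept_id=3 -> matches Legal
  - employee 3 (Fiona): dept_id=NULL, no match -> kept with NULL
  - employee 4 (Jack): dept_id=NULL, no match -> kept with NULL
All 4 rows appear; 2 have NULL department.

SQL:
SELECT a.name, b.name AS department
FROM employees a
LEFT JOIN departments b ON a.dept_id = b.id

Result:
name  | department 
------+------------
Sam   | Engineering
Eve   | Legal      
Fiona | NULL       
Jack  | NULL       


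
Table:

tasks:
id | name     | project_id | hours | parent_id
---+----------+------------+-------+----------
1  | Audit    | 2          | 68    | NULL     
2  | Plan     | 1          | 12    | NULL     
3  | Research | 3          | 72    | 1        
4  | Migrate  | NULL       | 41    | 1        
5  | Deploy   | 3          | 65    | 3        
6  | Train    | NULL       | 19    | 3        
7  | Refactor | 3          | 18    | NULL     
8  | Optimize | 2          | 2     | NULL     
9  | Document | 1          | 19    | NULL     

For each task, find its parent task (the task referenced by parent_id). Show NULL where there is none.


This is a self-join: tasks is joined to a second copy of itself, matching each row's parent_id to another row's id. Use LEFT JOIN so rows with parent_id=NULL are kept.
  - task 1 (Audit): parent_id=NULL -> NULL
  - task 2 (Plan): parent_id=NULL -> NULL
  - task 3 (Research): parent_id=1 -> Audit
  - task 4 (Migrate): parent_id=1 -> Audit
  - task 5 (Deploy): parent_id=3 -> Research
  - task 6 (Train): parent_id=3 -> Research
  - task 7 (Refactor): parent_id=NULL -> NULL
  - task 8 (Optimize): parent_id=NULL -> NULL
  - task 9 (Document): parent_id=NULL -> NULL

SQL:
SELECT a.name AS item, b.name AS parent
FROM tasks a
LEFT JOIN tasks b ON a.parent_id = b.id

Result:
item     | parent  
---------+---------
Audit    | NULL    
Plan     | NULL    
Research | Audit   
Migrate  | Audit   
Deploy   | Research
Train    | Research
Refactor | NULL    
Optimize | NULL    
Document | NULL    


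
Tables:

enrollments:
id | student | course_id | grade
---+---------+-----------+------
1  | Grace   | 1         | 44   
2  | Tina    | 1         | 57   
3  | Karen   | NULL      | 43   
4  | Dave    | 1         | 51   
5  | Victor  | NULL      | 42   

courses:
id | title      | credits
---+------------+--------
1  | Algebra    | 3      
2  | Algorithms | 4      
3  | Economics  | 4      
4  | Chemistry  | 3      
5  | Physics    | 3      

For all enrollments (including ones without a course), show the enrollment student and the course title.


LEFT JOIN keeps every row from enrollments (the left table); where course_id has no match in courses, the course columns become NULL. Walk through each enrollment:
  - enrollment 1 (Grace): course_id=1 -> matches Algebra
  - enrollment 2 (Tina): course_id=1 -> matches Algebra
  - enrollment 3 (Karen): course_id=NULL, no match -> kept with NULL
  - enrollment 4 (Dave): course_id=1 -> matches Algebra
  - enrollment 5 (Victor): course_id=NULL, no match -> kept with NULL
All 5 rows appear; 2 have NULL course.

SQL:
SELECT a.student, b.title AS course
FROM enrollments a
LEFT JOIN courses b ON a.course_id = b.id

Result:
student | course 
--------+--------
Grace   | Algebra
Tina    | Algebra
Karen   | NULL   
Dave    | Algebra
Victor  | NULL   


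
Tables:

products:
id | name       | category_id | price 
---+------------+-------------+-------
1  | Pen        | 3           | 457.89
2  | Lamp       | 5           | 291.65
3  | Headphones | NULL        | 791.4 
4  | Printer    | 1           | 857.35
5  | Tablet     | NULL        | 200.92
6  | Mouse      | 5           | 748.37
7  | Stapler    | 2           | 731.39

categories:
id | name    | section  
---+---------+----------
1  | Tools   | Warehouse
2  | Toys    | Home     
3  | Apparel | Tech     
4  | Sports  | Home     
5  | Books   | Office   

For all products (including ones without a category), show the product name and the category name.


LEFT JOIN keeps every row from products (the left table); where category_id has no match in categories, the category columns become NULL. Walk through each product:
  - product 1 (Pen): category_id=3 -> matches Apparel
  - product 2 (Lamp): category_id=5 -> matches Books
  - product 3 (Headphones): category_id=NULL, no match -> kept with NULL
  - product 4 (Printer): category_id=1 -> matches Tools
  - product 5 (Tablet): category_id=NULL, no match -> kept with NULL
  - product 6 (Mouse): category_id=5 -> matches Books
  - product 7 (Stapler): category_id=2 -> matches Toys
All 7 rows appear; 2 have NULL category.

SQL:
SELECT a.name, b.name AS category
FROM products a
LEFT JOIN categories b ON a.category_id = b.id

Result:
name       | category
-----------+---------
Pen        | Apparel 
Lamp       | Books   
Headphones | NULL    
Printer    | Tools   
Tablet     | NULL    
Mouse      | Books   
Stapler    | Toys    


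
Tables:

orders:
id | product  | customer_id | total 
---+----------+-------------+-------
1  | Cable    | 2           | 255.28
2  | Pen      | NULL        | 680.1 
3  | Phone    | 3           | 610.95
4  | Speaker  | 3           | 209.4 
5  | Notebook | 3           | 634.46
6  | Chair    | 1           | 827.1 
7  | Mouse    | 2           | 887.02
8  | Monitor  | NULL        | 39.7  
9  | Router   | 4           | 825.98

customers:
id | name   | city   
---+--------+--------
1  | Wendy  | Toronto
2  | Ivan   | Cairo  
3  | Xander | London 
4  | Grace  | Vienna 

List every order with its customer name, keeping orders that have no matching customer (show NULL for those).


LEFT JOIN keeps every row from orders (the left table); where customer_id has no match in customers, the customer columns become NULL. Walk through each order:
  - order 1 (Cable): customer_id=2 -> matches Ivan
  - order 2 (Pen): customer_id=NULL, no match -> kept with NULL
  - order 3 (Phone): customer_id=3 -> matches Xander
  - order 4 (Speaker): customer_id=3 -> matches Xander
  - order 5 (Notebook): customer_id=3 -> matches Xander
  - order 6 (Chair): customer_id=1 -> matches Wendy
  - order 7 (Mouse): customer_id=2 -> matches Ivan
  - order 8 (Monitor): customer_id=NULL, no match -> kept with NULL
  - order 9 (Router): customer_id=4 -> matches Grace
All 9 rows appear; 2 have NULL customer.

SQL:
SELECT a.product, b.name AS customer
FROM orders a
LEFT JOIN customers b ON a.customer_id = b.id

Result:
product  | customer
---------+---------
Cable    | Ivan    
Pen      | NULL    
Phone    | Xander  
Speaker  | Xander  
Notebook | Xander  
Chair    | Wendy   
Mouse    | Ivan    
Monitor  | NULL    
Router   | Grace   


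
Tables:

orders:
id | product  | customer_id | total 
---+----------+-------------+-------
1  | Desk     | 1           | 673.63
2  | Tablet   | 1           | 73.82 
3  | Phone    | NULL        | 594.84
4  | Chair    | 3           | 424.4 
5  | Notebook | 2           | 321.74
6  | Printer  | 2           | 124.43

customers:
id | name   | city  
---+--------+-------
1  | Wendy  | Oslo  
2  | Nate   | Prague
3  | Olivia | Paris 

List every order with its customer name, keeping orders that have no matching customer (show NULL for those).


LEFT JOIN keeps every row from orders (the left table); where customer_id has no match in customers, the customer columns become NULL. Walk through each order:
  - order 1 (Desk): customer_id=1 -> matches Wendy
  - order 2 (Tablet): customer_id=1 -> matches Wendy
  - order 3 (Phone): customer_id=NULL, no match -> kept with NULL
  - order 4 (Chair): customer_id=3 -> matches Olivia
  - order 5 (Notebook): customer_id=2 -> matches Nate
  - order 6 (Printer): customer_id=2 -> matches Nate
All 6 rows appear; 1 has NULL customer.

SQL:
SELECT a.product, b.name AS customer
FROM orders a
LEFT JOIN customers b ON a.customer_id = b.id

Result:
product  | customer
---------+---------
Desk     | Wendy   
Tablet   | Wendy   
Phone    | NULL    
Chair    | Olivia  
Notebook | Nate    
Printer  | Nate    


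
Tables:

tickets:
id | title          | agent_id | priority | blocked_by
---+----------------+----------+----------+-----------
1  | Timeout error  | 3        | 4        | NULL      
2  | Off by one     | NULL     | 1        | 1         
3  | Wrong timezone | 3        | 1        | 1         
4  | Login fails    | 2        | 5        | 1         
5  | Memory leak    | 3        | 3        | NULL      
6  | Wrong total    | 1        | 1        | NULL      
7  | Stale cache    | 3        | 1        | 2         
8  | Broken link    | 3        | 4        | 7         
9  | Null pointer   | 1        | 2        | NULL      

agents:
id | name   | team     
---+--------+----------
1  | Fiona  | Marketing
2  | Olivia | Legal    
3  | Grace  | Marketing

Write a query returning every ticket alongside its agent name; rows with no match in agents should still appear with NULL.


LEFT JOIN keeps every row from tickets (the left table); where agent_id has no match in agents, the agent columns become NULL. Walk through each ticket:
  - ticket 1 (Timeout error): agent_id=3 -> matches Grace
  - ticket 2 (Off by one): agent_id=NULL, no match -> kept with NULL
  - ticket 3 (Wrong timezone): agent_id=3 -> matches Grace
  - ticket 4 (Login fails): agent_id=2 -> matches Olivia
  - ticket 5 (Memory leak): agent_id=3 -> matches Grace
  - ticket 6 (Wrong total): agent_id=1 -> matches Fiona
  - ticket 7 (Stale cache): agent_id=3 -> matches Grace
  - ticket 8 (Broken link): agent_id=3 -> matches Grace
  - ticket 9 (Null pointer): agent_id=1 -> matches Fiona
All 9 rows appear; 1 has NULL agent.

SQL:
SELECT a.title, b.name AS agent
FROM tickets a
LEFT JOIN agents b ON a.agent_id = b.id

Result:
title          | agent 
---------------+-------
Timeout error  | Grace 
Off by one     | NULL  
Wrong timezone | Grace 
Login fails    | Olivia
Memory leak    | Grace 
Wrong total    | Fiona 
Stale cache    | Grace 
Broken link    | Grace 
Null pointer   | Fiona 


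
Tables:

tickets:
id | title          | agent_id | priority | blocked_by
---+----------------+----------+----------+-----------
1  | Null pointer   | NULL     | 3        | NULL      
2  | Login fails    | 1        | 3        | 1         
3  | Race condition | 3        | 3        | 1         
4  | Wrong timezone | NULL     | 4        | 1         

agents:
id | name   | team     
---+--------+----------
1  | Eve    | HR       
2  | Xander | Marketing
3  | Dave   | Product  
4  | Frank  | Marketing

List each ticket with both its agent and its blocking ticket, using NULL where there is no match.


Two LEFT JOINs from the same base table tickets: one to agents via agent_id, one to tickets itself via blocked_by. Both are LEFT so every ticket is preserved.
Match against agents:
  - ticket 1 (Null pointer): agent_id=NULL, no match -> kept with NULL
  - ticket 2 (Login fails): agent_id=1 -> matches Eve
  - ticket 3 (Race condition): agent_id=3 -> matches Dave
  - ticket 4 (Wrong timezone): agent_id=NULL, no match -> kept with NULL
Match against tickets (self):
  - ticket 1 (Null pointer): blocked_by=NULL -> NULL
  - ticket 2 (Login fails): blocked_by=1 -> Null pointer
  - ticket 3 (Race condition): blocked_by=1 -> Null pointer
  - ticket 4 (Wrong timezone): blocked_by=1 -> Null pointer

SQL:
SELECT a.title, b.name AS agent, c.title AS blocked_by
FROM tickets a
LEFT JOIN agents b ON a.agent_id = b.id
LEFT JOIN tickets c ON a.blocked_by = c.id

Result:
title          | agent | blocked_by  
---------------+-------+-------------
Null pointer   | NULL  | NULL        
Login fails    | Eve   | Null pointer
Race condition | Dave  | Null pointer
Wrong timezone | NULL  | Null pointer


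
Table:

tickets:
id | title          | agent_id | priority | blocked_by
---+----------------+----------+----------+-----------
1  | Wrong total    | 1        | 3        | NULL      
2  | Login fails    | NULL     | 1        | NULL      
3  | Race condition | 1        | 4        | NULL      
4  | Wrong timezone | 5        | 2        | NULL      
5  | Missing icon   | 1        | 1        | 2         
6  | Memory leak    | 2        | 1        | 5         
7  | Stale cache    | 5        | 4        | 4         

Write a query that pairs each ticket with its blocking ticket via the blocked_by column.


This is a self-join: tickets is joined to a second copy of itself, matching each row's blocked_by to another row's id. Use LEFT JOIN so rows with blocked_by=NULL are kept.
  - ticket 1 (Wrong total): blocked_by=NULL -> NULL
  - ticket 2 (Login fails): blocked_by=NULL -> NULL
  - ticket 3 (Race condition): blocked_by=NULL -> NULL
  - ticket 4 (Wrong timezone): blocked_by=NULL -> NULL
  - ticket 5 (Missing icon): blocked_by=2 -> Login fails
  - ticket 6 (Memory leak): blocked_by=5 -> Missing icon
  - ticket 7 (Stale cache): blocked_by=4 -> Wrong timezone

SQL:
SELECT a.title AS item, b.title AS blocked_by
FROM tickets a
LEFT JOIN tickets b ON a.blocked_by = b.id

Result:
item           | blocked_by    
---------------+---------------
Wrong total    | NULL          
Login fails    | NULL          
Race condition | NULL          
Wrong timezone | NULL          
Missing icon   | Login fails   
Memory leak    | Missing icon  
Stale cache    | Wrong timezone


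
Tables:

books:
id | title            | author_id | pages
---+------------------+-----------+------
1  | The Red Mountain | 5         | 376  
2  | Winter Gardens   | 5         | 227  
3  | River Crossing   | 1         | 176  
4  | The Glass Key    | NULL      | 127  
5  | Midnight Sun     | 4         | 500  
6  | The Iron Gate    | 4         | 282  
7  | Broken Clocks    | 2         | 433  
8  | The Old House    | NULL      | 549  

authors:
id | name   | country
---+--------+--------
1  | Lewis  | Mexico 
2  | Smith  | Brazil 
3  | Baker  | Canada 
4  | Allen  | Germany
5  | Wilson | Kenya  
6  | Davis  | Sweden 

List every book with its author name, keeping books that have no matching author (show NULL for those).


LEFT JOIN keeps every row from books (the left table); where author_id has no match in authors, the author columns become NULL. Walk through each book:
  - book 1 (The Red Mountain): author_id=5 -> matches Wilson
  - book 2 (Winter Gardens): author_id=5 -> matches Wilson
  - book 3 (River Crossing): author_id=1 -> matches Lewis
  - book 4 (The Glass Key): author_id=NULL, no match -> kept with NULL
  - book 5 (Midnight Sun): author_id=4 -> matches Allen
  - book 6 (The Iron Gate): author_id=4 -> matches Allen
  - book 7 (Broken Clocks): author_id=2 -> matches Smith
  - book 8 (The Old House): author_id=NULL, no match -> kept with NULL
All 8 rows appear; 2 have NULL author.

SQL:
SELECT a.title, b.name AS author
FROM books a
LEFT JOIN authors b ON a.author_id = b.id

Result:
title            | author
-----------------+-------
The Red Mountain | Wilson
Winter Gardens   | Wilson
River Crossing   | Lewis 
The Glass Key    | NULL  
Midnight Sun     | Allen 
The Iron Gate    | Allen 
Broken Clocks    | Smith 
The Old House    | NULL  


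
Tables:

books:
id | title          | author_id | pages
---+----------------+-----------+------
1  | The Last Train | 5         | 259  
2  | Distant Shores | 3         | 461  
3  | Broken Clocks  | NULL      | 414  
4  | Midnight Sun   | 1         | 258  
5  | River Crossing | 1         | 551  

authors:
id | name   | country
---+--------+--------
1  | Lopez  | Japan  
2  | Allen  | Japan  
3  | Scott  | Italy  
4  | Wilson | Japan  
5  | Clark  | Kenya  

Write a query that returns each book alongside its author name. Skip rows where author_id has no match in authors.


INNER JOIN keeps only books rows whose author_id matches an id in authors. Walk through each book:
  - book 1 (The Last Train): author_id=5 -> matches Clark
  - book 2 (Distant Shores): author_id=3 -> matches Scott
  - book 3 (Broken Clocks): author_id=NULL, no match -> dropped
  - book 4 (Midnight Sun): author_id=1 -> matches Lopez
  - book 5 (River Crossing): author_id=1 -> matches Lopez
So 1 of 5 rows is dropped.

SQL:
SELECT a.title, b.name AS author
FROM books a
INNER JOIN authors b ON a.author_id = b.id

Result:
title          | author
---------------+-------
The Last Train | Clark 
Distant Shores | Scott 
Midnight Sun   | Lopez 
River Crossing | Lopez 


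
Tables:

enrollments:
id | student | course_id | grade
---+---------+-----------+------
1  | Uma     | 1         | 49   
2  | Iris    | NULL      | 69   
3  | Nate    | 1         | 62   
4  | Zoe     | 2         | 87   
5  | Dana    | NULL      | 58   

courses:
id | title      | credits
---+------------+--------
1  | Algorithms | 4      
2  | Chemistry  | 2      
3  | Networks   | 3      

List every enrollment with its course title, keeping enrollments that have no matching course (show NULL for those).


LEFT JOIN keeps every row from enrollments (the left table); where course_id has no match in courses, the course columns become NULL. Walk through each enrollment:
  - enrollment 1 (Uma): course_id=1 -> matches Algorithms
  - enrollment 2 (Iris): course_id=NULL, no match -> kept with NULL
  - enrollment 3 (Nate): course_id=1 -> matches Algorithms
  - enrollment 4 (Zoe): course_id=2 -> matches Chemistry
  - enrollment 5 (Dana): course_id=NULL, no match -> kept with NULL
All 5 rows appear; 2 have NULL course.

SQL:
SELECT a.student, b.title AS course
FROM enrollments a
LEFT JOIN courses b ON a.course_id = b.id

Result:
student | course    
--------+-----------
Uma     | Algorithms
Iris    | NULL      
Nate    | Algorithms
Zoe     | Chemistry 
Dana    | NULL      


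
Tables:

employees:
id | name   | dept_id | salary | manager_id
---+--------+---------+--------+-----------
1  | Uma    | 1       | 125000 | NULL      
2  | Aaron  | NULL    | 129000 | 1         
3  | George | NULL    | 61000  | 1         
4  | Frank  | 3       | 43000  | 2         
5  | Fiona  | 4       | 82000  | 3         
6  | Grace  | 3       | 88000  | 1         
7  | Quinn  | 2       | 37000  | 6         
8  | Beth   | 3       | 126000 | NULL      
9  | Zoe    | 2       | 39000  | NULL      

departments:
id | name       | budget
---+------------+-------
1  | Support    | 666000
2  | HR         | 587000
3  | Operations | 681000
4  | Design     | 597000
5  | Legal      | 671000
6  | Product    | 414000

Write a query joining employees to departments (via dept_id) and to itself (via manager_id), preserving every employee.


Two LEFT JOINs from the same base table employees: one to departments via dept_id, one to employees itself via manager_id. Both are LEFT so every employee is preserved.
Match against departments:
  - employee 1 (Uma): dept_id=1 -> matches Support
  - employee 2 (Aaron): dept_id=NULL, no match -> kept with NULL
  - employee 3 (George): dept_id=NULL, no match -> kept with NULL
  - employee 4 (Frank): dept_id=3 -> matches Operations
  - employee 5 (Fiona): dept_id=4 -> matches Design
  - employee 6 (Grace): dept_id=3 -> matches Operations
  - employee 7 (Quinn): dept_id=2 -> matches HR
  - employee 8 (Beth): dept_id=3 -> matches Operations
  - employee 9 (Zoe): dept_id=2 -> matches HR
Match against employees (self):
  - employee 1 (Uma): manager_id=NULL -> NULL
  - employee 2 (Aaron): manager_id=1 -> Uma
  - employee 3 (George): manager_id=1 -> Uma
  - employee 4 (Frank): manager_id=2 -> Aaron
  - employee 5 (Fiona): manager_id=3 -> George
  - employee 6 (Grace): manager_id=1 -> Uma
  - employee 7 (Quinn): manager_id=6 -> Grace
  - employee 8 (Beth): manager_id=NULL -> NULL
  - employee 9 (Zoe): manager_id=NULL -> NULL

SQL:
SELECT a.name, b.name AS department, c.name AS manager
FROM employees a
LEFT JOIN departments b ON a.dept_id = b.id
LEFT JOIN employees c ON a.manager_id = c.id

Result:
name   | department | manager
-------+------------+--------
Uma    | Support    | NULL   
Aaron  | NULL       | Uma    
George | NULL       | Uma    
Frank  | Operations | Aaron  
Fiona  | Design     | George 
Grace  | Operations | Uma    
Quinn  | HR         | Grace  
Beth   | Operations | NULL   
Zoe    | HR         | NULL   


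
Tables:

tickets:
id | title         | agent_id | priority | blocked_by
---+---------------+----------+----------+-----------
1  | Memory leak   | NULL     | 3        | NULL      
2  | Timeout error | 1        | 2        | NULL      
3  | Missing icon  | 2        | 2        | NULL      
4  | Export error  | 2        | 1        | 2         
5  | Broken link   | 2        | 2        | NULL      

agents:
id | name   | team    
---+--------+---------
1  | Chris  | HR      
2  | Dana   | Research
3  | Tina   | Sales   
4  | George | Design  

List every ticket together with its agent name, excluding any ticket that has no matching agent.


INNER JOIN keeps only tickets rows whose agent_id matches an id in agents. Walk through each ticket:
  - ticket 1 (Memory leak): agent_id=NULL, no match -> dropped
  - ticket 2 (Timeout error): agent_id=1 -> matches Chris
  - ticket 3 (Missing icon): agent_id=2 -> matches Dana
  - ticket 4 (Export error): agent_id=2 -> matches Dana
  - ticket 5 (Broken link): agent_id=2 -> matches Dana
So 1 of 5 rows is dropped.

SQL:
SELECT a.title, b.name AS agent
FROM tickets a
INNER JOIN agents b ON a.agent_id = b.id

Result:
title         | agent
--------------+------
Timeout error | Chris
Missing icon  | Dana 
Export error  | Dana 
Broken link   | Dana 


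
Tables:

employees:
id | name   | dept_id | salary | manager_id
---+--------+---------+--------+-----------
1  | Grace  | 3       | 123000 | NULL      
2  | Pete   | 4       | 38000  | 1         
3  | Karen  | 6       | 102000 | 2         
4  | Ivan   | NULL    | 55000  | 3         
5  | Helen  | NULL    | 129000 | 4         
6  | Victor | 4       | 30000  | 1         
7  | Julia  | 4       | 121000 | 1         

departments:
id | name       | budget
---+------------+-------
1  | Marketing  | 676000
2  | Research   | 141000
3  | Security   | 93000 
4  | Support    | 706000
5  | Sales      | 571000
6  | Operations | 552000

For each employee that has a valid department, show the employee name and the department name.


INNER JOIN keeps only employees rows whose dept_id matches an id in departments. Walk through each employee:
  - employee 1 (Grace): dept_id=3 -> matches Security
  - employee 2 (Pete): dept_id=4 -> matches Support
  - employee 3 (Karen): dept_id=6 -> matches Operations
  - employee 4 (Ivan): dept_id=NULL, no match -> dropped
  - employee 5 (Helen): dept_id=NULL, no match -> dropped
  - employee 6 (Victor): dept_id=4 -> matches Support
  - employee 7 (Julia): dept_id=4 -> matches Support
So 2 of 7 rows are dropped.

SQL:
SELECT a.name, b.name AS department
FROM employees a
INNER JOIN departments b ON a.dept_id = b.id

Result:
name   | department
-------+-----------
Grace  | Security  
Pete   | Support   
Karen  | Operations
Victor | Support   
Julia  | Support   


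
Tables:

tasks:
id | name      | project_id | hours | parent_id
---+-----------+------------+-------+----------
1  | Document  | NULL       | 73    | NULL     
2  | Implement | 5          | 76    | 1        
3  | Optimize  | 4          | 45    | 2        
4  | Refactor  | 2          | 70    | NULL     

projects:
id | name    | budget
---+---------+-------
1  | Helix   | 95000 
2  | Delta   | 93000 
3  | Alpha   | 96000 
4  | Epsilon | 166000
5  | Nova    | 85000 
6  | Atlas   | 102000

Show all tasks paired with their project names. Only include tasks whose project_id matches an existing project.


INNER JOIN keeps only tasks rows whose project_id matches an id in projects. Walk through each task:
  - task 1 (Document): project_id=NULL, no match -> dropped
  - task 2 (Implement): project_id=5 -> matches Nova
  - task 3 (Optimize): project_id=4 -> matches Epsilon
  - task 4 (Refactor): project_id=2 -> matches Delta
So 1 of 4 rows is dropped.

SQL:
SELECT a.name, b.name AS project
FROM tasks a
INNER JOIN projects b ON a.project_id = b.id

Result:
name      | project
----------+--------
Implement | Nova   
Optimize  | Epsilon
Refactor  | Delta  


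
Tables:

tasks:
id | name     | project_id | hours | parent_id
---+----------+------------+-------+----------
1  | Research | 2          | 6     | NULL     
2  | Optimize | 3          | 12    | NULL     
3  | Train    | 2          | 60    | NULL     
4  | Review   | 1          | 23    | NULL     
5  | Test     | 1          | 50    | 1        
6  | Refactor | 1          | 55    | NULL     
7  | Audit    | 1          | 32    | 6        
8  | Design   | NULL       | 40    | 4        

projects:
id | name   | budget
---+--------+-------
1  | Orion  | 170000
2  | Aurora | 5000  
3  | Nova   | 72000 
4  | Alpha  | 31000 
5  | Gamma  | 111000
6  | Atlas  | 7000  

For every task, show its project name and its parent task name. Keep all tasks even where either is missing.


Two LEFT JOINs from the same base table tasks: one to projects via project_id, one to tasks itself via parent_id. Both are LEFT so every task is preserved.
Match against projects:
  - task 1 (Research): project_id=2 -> matches Aurora
  - task 2 (Optimize): project_id=3 -> matches Nova
  - task 3 (Train): project_id=2 -> matches Aurora
  - task 4 (Review): project_id=1 -> matches Orion
  - task 5 (Test): project_id=1 -> matches Orion
  - task 6 (Refactor): project_id=1 -> matches Orion
  - task 7 (Audit): project_id=1 -> matches Orion
  - task 8 (Design): project_id=NULL, no match -> kept with NULL
Match against tasks (self):
  - task 1 (Research): parent_id=NULL -> NULL
  - task 2 (Optimize): parent_id=NULL -> NULL
  - task 3 (Train): parent_id=NULL -> NULL
  - task 4 (Review): parent_id=NULL -> NULL
  - task 5 (Test): parent_id=1 -> Research
  - task 6 (Refactor): parent_id=NULL -> NULL
  - task 7 (Audit): parent_id=6 -> Refactor
  - task 8 (Design): parent_id=4 -> Review

SQL:
SELECT a.name, b.name AS project, c.name AS parent
FROM tasks a
LEFT JOIN projects b ON a.project_id = b.id
LEFT JOIN tasks c ON a.parent_id = c.id

Result:
name     | project | parent  
---------+---------+---------
Research | Aurora  | NULL    
Optimize | Nova    | NULL    
Train    | Aurora  | NULL    
Review   | Orion   | NULL    
Test     | Orion   | Research
Refactor | Orion   | NULL    
Audit    | Orion   | Refactor
Design   | NULL    | Review  
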